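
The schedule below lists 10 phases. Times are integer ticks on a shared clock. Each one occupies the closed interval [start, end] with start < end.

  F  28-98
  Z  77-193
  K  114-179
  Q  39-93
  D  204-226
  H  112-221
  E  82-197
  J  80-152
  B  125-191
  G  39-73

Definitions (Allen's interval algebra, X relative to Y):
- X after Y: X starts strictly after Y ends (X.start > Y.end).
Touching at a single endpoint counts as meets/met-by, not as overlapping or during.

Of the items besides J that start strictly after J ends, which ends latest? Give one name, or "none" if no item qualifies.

D

Target J = [80, 152].
B [125, 191] → overlapped-by → excluded.
D [204, 226] → after → candidate.
E [82, 197] → overlapped-by → excluded.
F [28, 98] → overlaps → excluded.
G [39, 73] → before → excluded.
H [112, 221] → overlapped-by → excluded.
K [114, 179] → overlapped-by → excluded.
Q [39, 93] → overlaps → excluded.
Z [77, 193] → contains → excluded.
Among candidates, latest end is 226 → D.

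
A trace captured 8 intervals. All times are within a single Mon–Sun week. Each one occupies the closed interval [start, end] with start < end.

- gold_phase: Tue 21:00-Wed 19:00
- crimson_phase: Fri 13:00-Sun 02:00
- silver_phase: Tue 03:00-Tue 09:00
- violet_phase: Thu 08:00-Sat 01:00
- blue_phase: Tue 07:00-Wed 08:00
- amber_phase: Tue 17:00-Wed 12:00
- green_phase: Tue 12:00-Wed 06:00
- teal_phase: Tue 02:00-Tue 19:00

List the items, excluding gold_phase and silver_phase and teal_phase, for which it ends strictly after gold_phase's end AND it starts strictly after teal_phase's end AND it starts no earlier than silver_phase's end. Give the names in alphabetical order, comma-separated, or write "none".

Conditions: its end is strictly after gold_phase's end (X.end > Wed 19:00) AND its start is strictly after teal_phase's end (X.start > Tue 19:00) AND its start is no earlier than silver_phase's end (X.start >= Tue 09:00).
amber_phase: end Wed 12:00 > Wed 19:00? ✗; start Tue 17:00 > Tue 19:00? ✗; start Tue 17:00 >= Tue 09:00? ✓ → no.
blue_phase: end Wed 08:00 > Wed 19:00? ✗; start Tue 07:00 > Tue 19:00? ✗; start Tue 07:00 >= Tue 09:00? ✗ → no.
crimson_phase: end Sun 02:00 > Wed 19:00? ✓; start Fri 13:00 > Tue 19:00? ✓; start Fri 13:00 >= Tue 09:00? ✓ → yes.
green_phase: end Wed 06:00 > Wed 19:00? ✗; start Tue 12:00 > Tue 19:00? ✗; start Tue 12:00 >= Tue 09:00? ✓ → no.
violet_phase: end Sat 01:00 > Wed 19:00? ✓; start Thu 08:00 > Tue 19:00? ✓; start Thu 08:00 >= Tue 09:00? ✓ → yes.
Result: crimson_phase, violet_phase.

crimson_phase, violet_phase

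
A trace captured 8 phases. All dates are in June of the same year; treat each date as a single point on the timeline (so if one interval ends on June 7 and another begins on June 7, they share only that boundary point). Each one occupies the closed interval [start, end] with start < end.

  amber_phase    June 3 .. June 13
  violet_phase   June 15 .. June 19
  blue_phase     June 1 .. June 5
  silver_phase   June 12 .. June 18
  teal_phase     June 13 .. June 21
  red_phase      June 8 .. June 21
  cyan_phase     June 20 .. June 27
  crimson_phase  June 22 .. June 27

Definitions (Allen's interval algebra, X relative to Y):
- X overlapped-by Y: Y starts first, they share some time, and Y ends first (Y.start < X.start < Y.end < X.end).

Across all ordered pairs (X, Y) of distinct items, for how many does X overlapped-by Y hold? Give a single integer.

Checking all 56 ordered pairs for relation 'overlapped-by'; matching pairs in alphabetical order:
(amber_phase, blue_phase): amber_phase overlapped-by blue_phase ✓
(cyan_phase, red_phase): cyan_phase overlapped-by red_phase ✓
(cyan_phase, teal_phase): cyan_phase overlapped-by teal_phase ✓
(red_phase, amber_phase): red_phase overlapped-by amber_phase ✓
(silver_phase, amber_phase): silver_phase overlapped-by amber_phase ✓
(teal_phase, silver_phase): teal_phase overlapped-by silver_phase ✓
(violet_phase, silver_phase): violet_phase overlapped-by silver_phase ✓
Count: 7.

7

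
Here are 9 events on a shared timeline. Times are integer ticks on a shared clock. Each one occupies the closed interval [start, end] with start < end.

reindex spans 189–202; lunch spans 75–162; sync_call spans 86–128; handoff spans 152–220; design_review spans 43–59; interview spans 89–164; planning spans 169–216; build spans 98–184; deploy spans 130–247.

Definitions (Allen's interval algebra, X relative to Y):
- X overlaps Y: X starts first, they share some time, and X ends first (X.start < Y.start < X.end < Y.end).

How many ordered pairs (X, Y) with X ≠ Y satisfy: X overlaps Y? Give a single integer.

12

Checking all 72 ordered pairs for relation 'overlaps'; matching pairs in alphabetical order:
(build, deploy): build overlaps deploy ✓
(build, handoff): build overlaps handoff ✓
(build, planning): build overlaps planning ✓
(interview, build): interview overlaps build ✓
(interview, deploy): interview overlaps deploy ✓
(interview, handoff): interview overlaps handoff ✓
(lunch, build): lunch overlaps build ✓
(lunch, deploy): lunch overlaps deploy ✓
(lunch, handoff): lunch overlaps handoff ✓
(lunch, interview): lunch overlaps interview ✓
(sync_call, build): sync_call overlaps build ✓
(sync_call, interview): sync_call overlaps interview ✓
Count: 12.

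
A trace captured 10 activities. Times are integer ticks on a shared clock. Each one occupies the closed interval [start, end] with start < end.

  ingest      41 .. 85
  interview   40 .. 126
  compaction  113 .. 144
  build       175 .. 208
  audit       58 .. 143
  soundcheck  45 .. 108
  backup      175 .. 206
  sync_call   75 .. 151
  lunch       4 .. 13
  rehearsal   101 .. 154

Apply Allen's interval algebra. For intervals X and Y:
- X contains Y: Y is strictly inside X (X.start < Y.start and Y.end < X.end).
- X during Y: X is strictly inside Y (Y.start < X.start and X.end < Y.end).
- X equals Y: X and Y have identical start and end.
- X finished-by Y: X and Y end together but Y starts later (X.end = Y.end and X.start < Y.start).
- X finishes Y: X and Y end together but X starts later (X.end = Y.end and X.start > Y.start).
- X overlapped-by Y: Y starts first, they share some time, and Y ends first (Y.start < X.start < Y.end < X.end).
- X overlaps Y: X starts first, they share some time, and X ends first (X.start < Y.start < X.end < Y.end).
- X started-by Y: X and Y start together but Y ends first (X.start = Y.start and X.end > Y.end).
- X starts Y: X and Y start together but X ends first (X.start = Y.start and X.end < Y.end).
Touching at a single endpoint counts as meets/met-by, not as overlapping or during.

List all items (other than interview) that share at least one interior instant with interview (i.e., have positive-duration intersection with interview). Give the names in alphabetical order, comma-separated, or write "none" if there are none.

audit, compaction, ingest, rehearsal, soundcheck, sync_call

Target interview = [40, 126].
audit [58, 143] → overlapped-by → yes.
backup [175, 206] → after → no.
build [175, 208] → after → no.
compaction [113, 144] → overlapped-by → yes.
ingest [41, 85] → during → yes.
lunch [4, 13] → before → no.
rehearsal [101, 154] → overlapped-by → yes.
soundcheck [45, 108] → during → yes.
sync_call [75, 151] → overlapped-by → yes.
Result: audit, compaction, ingest, rehearsal, soundcheck, sync_call.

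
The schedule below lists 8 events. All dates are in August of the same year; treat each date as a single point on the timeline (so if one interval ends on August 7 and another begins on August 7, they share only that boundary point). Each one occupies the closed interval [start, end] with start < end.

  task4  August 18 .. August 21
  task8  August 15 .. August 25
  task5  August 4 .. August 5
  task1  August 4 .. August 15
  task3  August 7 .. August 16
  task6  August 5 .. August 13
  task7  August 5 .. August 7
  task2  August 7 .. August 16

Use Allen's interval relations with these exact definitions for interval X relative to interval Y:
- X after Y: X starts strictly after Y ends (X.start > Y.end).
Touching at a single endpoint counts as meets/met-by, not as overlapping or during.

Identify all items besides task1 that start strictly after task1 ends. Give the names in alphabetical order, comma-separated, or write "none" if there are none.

Target task1 = [August 4, August 15].
task2 [August 7, August 16] → overlapped-by → no.
task3 [August 7, August 16] → overlapped-by → no.
task4 [August 18, August 21] → after → yes.
task5 [August 4, August 5] → starts → no.
task6 [August 5, August 13] → during → no.
task7 [August 5, August 7] → during → no.
task8 [August 15, August 25] → met-by → no.
Result: task4.

task4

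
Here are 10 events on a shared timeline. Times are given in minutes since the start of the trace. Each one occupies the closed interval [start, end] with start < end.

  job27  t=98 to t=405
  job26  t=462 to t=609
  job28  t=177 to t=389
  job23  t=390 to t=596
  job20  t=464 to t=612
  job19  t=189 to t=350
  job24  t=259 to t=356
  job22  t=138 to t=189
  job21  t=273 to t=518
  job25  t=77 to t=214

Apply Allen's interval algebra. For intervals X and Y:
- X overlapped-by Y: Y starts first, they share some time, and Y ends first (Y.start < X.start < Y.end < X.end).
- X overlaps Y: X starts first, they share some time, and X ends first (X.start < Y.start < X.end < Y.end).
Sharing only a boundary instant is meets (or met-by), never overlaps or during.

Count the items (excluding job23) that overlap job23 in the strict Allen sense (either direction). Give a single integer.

4

Target job23 = [t=390, t=596].
job19 [t=189, t=350] → before → no.
job20 [t=464, t=612] → overlapped-by → counts.
job21 [t=273, t=518] → overlaps → counts.
job22 [t=138, t=189] → before → no.
job24 [t=259, t=356] → before → no.
job25 [t=77, t=214] → before → no.
job26 [t=462, t=609] → overlapped-by → counts.
job27 [t=98, t=405] → overlaps → counts.
job28 [t=177, t=389] → before → no.
Total: 4.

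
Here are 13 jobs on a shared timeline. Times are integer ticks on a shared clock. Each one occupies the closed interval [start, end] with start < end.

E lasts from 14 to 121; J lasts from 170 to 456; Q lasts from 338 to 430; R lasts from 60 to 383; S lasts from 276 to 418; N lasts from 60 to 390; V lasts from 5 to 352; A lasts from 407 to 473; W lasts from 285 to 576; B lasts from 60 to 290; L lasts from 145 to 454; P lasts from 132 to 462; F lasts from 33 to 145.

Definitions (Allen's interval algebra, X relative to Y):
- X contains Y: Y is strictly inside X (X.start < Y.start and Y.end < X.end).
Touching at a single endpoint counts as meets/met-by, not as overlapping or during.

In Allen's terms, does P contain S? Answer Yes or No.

Yes

P = [132, 462], S = [276, 418].
Actual relation of P to S: contains.
Asked whether 'contains' holds → Yes.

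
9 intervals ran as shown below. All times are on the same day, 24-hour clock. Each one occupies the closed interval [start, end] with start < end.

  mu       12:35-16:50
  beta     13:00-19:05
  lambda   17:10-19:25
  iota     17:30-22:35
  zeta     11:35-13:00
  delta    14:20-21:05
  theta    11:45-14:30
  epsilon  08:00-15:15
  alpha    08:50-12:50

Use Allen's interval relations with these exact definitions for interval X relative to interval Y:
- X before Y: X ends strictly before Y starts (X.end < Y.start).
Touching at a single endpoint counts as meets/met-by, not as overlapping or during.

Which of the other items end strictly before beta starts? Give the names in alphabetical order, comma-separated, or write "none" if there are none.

alpha

Target beta = [13:00, 19:05].
alpha [08:50, 12:50] → before → yes.
delta [14:20, 21:05] → overlapped-by → no.
epsilon [08:00, 15:15] → overlaps → no.
iota [17:30, 22:35] → overlapped-by → no.
lambda [17:10, 19:25] → overlapped-by → no.
mu [12:35, 16:50] → overlaps → no.
theta [11:45, 14:30] → overlaps → no.
zeta [11:35, 13:00] → meets → no.
Result: alpha.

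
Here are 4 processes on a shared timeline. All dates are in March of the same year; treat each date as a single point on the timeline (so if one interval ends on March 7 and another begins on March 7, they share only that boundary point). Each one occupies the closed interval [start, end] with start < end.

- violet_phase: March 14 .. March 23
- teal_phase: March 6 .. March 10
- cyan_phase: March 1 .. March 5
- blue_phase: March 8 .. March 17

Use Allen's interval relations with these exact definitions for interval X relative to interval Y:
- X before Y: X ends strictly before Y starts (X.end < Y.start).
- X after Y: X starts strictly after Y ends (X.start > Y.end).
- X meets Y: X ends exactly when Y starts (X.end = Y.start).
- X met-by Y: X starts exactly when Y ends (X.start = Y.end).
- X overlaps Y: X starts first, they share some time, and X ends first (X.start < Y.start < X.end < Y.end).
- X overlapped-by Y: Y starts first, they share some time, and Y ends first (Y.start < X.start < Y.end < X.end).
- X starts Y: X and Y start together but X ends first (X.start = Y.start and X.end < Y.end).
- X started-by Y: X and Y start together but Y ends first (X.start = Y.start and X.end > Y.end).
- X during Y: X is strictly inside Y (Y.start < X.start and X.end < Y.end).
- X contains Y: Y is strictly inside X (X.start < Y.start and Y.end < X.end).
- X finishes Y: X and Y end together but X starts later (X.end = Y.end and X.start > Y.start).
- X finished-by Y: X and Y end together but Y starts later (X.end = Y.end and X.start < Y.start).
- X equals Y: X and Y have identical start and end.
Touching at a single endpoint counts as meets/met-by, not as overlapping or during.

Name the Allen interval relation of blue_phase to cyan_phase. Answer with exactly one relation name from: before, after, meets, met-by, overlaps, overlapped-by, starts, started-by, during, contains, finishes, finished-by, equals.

blue_phase = [March 8, March 17]; cyan_phase = [March 1, March 5].
Compare endpoints: blue_phase.start > cyan_phase.start, blue_phase.start > cyan_phase.end, blue_phase.end > cyan_phase.start, blue_phase.end > cyan_phase.end.
That pattern is 'after'.

after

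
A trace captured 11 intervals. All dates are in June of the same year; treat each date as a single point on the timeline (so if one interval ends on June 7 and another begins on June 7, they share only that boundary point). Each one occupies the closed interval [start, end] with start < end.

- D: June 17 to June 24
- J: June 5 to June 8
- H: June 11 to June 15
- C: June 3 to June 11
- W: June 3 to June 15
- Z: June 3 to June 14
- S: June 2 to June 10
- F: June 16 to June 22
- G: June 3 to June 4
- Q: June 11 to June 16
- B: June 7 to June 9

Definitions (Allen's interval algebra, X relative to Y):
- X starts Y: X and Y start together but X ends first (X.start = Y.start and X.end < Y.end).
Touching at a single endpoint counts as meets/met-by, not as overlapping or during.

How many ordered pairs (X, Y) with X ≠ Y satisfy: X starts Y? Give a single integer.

Checking all 110 ordered pairs for relation 'starts'; matching pairs in alphabetical order:
(C, W): C starts W ✓
(C, Z): C starts Z ✓
(G, C): G starts C ✓
(G, W): G starts W ✓
(G, Z): G starts Z ✓
(H, Q): H starts Q ✓
(Z, W): Z starts W ✓
Count: 7.

7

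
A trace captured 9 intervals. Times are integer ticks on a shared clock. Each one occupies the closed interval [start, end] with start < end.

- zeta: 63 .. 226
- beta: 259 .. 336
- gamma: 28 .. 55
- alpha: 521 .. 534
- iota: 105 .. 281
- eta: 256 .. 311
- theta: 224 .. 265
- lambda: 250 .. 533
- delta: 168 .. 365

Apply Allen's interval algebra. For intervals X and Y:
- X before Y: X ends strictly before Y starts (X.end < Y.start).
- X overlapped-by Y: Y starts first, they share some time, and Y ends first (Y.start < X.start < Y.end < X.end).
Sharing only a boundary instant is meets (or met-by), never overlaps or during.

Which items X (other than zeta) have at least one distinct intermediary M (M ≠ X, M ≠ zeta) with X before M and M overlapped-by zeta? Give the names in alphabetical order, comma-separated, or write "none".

Target zeta = [63, 226].
Intermediaries M with M overlapped-by zeta: delta, iota, theta.
Via delta — items with X before delta: gamma.
Via iota — items with X before iota: gamma.
Via theta — items with X before theta: gamma.
Union: gamma.

gamma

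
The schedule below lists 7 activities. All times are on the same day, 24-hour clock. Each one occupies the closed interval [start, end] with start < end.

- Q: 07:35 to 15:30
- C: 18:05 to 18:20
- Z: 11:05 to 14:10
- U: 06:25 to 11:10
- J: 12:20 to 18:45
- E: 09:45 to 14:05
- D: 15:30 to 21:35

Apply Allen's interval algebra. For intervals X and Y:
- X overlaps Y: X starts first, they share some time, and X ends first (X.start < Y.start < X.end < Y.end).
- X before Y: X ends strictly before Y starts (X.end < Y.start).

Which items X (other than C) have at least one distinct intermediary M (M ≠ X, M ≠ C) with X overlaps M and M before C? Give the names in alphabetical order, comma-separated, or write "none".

E, U

Target C = [18:05, 18:20].
Intermediaries M with M before C: E, Q, U, Z.
Via E — items with X overlaps E: U.
Via Q — items with X overlaps Q: U.
Via U — items with X overlaps U: none.
Via Z — items with X overlaps Z: E, U.
Union: E, U.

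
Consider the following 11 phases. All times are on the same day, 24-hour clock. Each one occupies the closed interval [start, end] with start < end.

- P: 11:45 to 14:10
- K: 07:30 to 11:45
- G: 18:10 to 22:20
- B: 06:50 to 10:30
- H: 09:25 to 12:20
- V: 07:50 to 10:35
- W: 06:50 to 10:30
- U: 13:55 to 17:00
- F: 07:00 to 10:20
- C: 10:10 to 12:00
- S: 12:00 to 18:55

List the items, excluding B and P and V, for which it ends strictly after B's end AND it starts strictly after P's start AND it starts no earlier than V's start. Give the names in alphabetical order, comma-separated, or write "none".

G, S, U

Conditions: its end is strictly after B's end (X.end > 10:30) AND its start is strictly after P's start (X.start > 11:45) AND its start is no earlier than V's start (X.start >= 07:50).
C: end 12:00 > 10:30? ✓; start 10:10 > 11:45? ✗; start 10:10 >= 07:50? ✓ → no.
F: end 10:20 > 10:30? ✗; start 07:00 > 11:45? ✗; start 07:00 >= 07:50? ✗ → no.
G: end 22:20 > 10:30? ✓; start 18:10 > 11:45? ✓; start 18:10 >= 07:50? ✓ → yes.
H: end 12:20 > 10:30? ✓; start 09:25 > 11:45? ✗; start 09:25 >= 07:50? ✓ → no.
K: end 11:45 > 10:30? ✓; start 07:30 > 11:45? ✗; start 07:30 >= 07:50? ✗ → no.
S: end 18:55 > 10:30? ✓; start 12:00 > 11:45? ✓; start 12:00 >= 07:50? ✓ → yes.
U: end 17:00 > 10:30? ✓; start 13:55 > 11:45? ✓; start 13:55 >= 07:50? ✓ → yes.
W: end 10:30 > 10:30? ✗; start 06:50 > 11:45? ✗; start 06:50 >= 07:50? ✗ → no.
Result: G, S, U.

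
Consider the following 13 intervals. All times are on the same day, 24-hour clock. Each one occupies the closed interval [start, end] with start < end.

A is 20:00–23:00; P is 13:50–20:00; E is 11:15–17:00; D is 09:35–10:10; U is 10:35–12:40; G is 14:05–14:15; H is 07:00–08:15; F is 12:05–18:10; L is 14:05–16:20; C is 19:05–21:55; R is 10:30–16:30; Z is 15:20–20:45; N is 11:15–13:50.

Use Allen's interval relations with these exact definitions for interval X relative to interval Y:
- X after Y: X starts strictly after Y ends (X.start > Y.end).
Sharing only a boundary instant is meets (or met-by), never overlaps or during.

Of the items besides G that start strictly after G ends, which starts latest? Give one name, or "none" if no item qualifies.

Target G = [14:05, 14:15].
A [20:00, 23:00] → after → candidate.
C [19:05, 21:55] → after → candidate.
D [09:35, 10:10] → before → excluded.
E [11:15, 17:00] → contains → excluded.
F [12:05, 18:10] → contains → excluded.
H [07:00, 08:15] → before → excluded.
L [14:05, 16:20] → started-by → excluded.
N [11:15, 13:50] → before → excluded.
P [13:50, 20:00] → contains → excluded.
R [10:30, 16:30] → contains → excluded.
U [10:35, 12:40] → before → excluded.
Z [15:20, 20:45] → after → candidate.
Among candidates, latest start is 20:00 → A.

A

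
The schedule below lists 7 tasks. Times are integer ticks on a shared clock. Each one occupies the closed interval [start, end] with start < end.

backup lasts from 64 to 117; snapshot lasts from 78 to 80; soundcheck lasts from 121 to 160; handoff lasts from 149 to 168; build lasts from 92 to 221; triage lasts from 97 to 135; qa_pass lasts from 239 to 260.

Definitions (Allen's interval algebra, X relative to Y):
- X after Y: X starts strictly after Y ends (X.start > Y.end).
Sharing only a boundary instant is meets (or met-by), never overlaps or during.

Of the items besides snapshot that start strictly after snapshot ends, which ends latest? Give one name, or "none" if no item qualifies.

qa_pass

Target snapshot = [78, 80].
backup [64, 117] → contains → excluded.
build [92, 221] → after → candidate.
handoff [149, 168] → after → candidate.
qa_pass [239, 260] → after → candidate.
soundcheck [121, 160] → after → candidate.
triage [97, 135] → after → candidate.
Among candidates, latest end is 260 → qa_pass.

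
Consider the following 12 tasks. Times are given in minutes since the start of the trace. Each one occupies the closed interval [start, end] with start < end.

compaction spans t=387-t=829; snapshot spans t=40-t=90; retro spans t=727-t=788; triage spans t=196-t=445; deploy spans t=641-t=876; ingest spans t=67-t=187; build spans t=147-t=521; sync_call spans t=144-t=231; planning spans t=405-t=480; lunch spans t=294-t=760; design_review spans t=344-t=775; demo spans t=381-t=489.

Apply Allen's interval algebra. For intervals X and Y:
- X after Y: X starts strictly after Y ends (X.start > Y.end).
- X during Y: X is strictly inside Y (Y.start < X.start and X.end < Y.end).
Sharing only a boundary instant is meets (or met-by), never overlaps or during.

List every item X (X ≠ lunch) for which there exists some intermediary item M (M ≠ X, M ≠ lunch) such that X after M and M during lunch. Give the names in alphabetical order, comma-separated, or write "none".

Target lunch = [t=294, t=760].
Intermediaries M with M during lunch: demo, planning.
Via demo — items with X after demo: deploy, retro.
Via planning — items with X after planning: deploy, retro.
Union: deploy, retro.

deploy, retro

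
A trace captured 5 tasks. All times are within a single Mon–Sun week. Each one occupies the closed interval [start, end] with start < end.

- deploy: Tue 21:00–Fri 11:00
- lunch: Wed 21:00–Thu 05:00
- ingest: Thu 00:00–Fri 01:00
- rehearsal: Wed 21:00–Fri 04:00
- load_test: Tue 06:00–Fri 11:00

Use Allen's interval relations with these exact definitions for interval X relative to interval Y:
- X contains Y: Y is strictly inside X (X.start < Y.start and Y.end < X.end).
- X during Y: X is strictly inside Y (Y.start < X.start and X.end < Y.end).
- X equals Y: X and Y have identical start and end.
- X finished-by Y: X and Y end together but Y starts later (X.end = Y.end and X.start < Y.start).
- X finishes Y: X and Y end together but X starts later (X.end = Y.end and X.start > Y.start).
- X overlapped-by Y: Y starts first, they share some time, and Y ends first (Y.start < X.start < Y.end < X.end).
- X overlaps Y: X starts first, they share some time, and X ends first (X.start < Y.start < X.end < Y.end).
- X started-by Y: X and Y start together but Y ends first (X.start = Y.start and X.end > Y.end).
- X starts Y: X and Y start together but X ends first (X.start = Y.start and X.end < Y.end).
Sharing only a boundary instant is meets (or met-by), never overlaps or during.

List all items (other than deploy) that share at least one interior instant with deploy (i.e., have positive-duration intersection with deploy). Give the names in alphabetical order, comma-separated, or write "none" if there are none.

Target deploy = [Tue 21:00, Fri 11:00].
ingest [Thu 00:00, Fri 01:00] → during → yes.
load_test [Tue 06:00, Fri 11:00] → finished-by → yes.
lunch [Wed 21:00, Thu 05:00] → during → yes.
rehearsal [Wed 21:00, Fri 04:00] → during → yes.
Result: ingest, load_test, lunch, rehearsal.

ingest, load_test, lunch, rehearsal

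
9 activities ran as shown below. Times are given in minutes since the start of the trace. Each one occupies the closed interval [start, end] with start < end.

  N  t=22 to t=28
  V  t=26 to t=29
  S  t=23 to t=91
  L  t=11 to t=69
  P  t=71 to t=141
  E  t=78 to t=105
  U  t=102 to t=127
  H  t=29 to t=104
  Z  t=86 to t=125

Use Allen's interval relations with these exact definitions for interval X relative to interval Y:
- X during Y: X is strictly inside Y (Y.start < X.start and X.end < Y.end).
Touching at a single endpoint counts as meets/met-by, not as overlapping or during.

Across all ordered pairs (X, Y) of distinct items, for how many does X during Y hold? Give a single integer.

Checking all 72 ordered pairs for relation 'during'; matching pairs in alphabetical order:
(E, P): E during P ✓
(N, L): N during L ✓
(U, P): U during P ✓
(V, L): V during L ✓
(V, S): V during S ✓
(Z, P): Z during P ✓
Count: 6.

6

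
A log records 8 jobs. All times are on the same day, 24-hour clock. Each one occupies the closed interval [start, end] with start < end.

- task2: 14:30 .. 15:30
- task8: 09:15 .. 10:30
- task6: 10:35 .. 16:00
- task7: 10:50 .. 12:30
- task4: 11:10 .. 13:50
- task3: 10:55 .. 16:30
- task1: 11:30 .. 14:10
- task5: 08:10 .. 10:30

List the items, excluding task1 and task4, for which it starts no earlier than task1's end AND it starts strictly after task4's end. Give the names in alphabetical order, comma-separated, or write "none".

Conditions: its start is no earlier than task1's end (X.start >= 14:10) AND its start is strictly after task4's end (X.start > 13:50).
task2: start 14:30 >= 14:10? ✓; start 14:30 > 13:50? ✓ → yes.
task3: start 10:55 >= 14:10? ✗; start 10:55 > 13:50? ✗ → no.
task5: start 08:10 >= 14:10? ✗; start 08:10 > 13:50? ✗ → no.
task6: start 10:35 >= 14:10? ✗; start 10:35 > 13:50? ✗ → no.
task7: start 10:50 >= 14:10? ✗; start 10:50 > 13:50? ✗ → no.
task8: start 09:15 >= 14:10? ✗; start 09:15 > 13:50? ✗ → no.
Result: task2.

task2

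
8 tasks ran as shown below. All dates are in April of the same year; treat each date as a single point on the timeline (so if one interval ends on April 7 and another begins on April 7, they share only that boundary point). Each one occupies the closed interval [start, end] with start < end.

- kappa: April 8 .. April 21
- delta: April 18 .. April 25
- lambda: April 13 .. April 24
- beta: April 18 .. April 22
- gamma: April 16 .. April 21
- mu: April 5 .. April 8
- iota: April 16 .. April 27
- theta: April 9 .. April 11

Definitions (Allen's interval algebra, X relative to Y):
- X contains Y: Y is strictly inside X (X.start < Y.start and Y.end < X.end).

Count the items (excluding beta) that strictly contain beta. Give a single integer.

2

Target beta = [April 18, April 22].
delta [April 18, April 25] → started-by → no.
gamma [April 16, April 21] → overlaps → no.
iota [April 16, April 27] → contains → counts.
kappa [April 8, April 21] → overlaps → no.
lambda [April 13, April 24] → contains → counts.
mu [April 5, April 8] → before → no.
theta [April 9, April 11] → before → no.
Total: 2.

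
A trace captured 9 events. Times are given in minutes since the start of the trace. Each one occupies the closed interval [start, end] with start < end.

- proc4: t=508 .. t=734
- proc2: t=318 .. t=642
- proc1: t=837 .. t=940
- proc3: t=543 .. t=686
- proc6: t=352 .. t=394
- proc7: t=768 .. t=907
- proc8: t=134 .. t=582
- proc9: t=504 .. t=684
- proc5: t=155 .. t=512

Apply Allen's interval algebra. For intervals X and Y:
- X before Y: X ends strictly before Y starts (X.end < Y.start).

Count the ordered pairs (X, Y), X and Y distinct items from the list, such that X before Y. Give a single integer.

Checking all 72 ordered pairs for relation 'before'; matching pairs in alphabetical order:
(proc2, proc1): proc2 before proc1 ✓
(proc2, proc7): proc2 before proc7 ✓
(proc3, proc1): proc3 before proc1 ✓
(proc3, proc7): proc3 before proc7 ✓
(proc4, proc1): proc4 before proc1 ✓
(proc4, proc7): proc4 before proc7 ✓
(proc5, proc1): proc5 before proc1 ✓
(proc5, proc3): proc5 before proc3 ✓
(proc5, proc7): proc5 before proc7 ✓
(proc6, proc1): proc6 before proc1 ✓
(proc6, proc3): proc6 before proc3 ✓
(proc6, proc4): proc6 before proc4 ✓
(proc6, proc7): proc6 before proc7 ✓
(proc6, proc9): proc6 before proc9 ✓
(proc8, proc1): proc8 before proc1 ✓
(proc8, proc7): proc8 before proc7 ✓
(proc9, proc1): proc9 before proc1 ✓
(proc9, proc7): proc9 before proc7 ✓
Count: 18.

18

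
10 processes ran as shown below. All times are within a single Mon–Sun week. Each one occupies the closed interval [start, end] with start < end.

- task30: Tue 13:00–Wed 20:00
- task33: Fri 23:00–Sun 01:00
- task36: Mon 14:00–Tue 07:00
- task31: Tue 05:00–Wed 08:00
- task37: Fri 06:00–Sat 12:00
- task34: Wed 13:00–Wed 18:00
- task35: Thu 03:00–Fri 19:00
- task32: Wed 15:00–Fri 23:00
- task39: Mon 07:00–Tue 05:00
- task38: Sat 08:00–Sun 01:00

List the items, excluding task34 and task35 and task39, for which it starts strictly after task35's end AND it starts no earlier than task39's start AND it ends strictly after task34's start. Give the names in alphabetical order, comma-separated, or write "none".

task33, task38

Conditions: its start is strictly after task35's end (X.start > Fri 19:00) AND its start is no earlier than task39's start (X.start >= Mon 07:00) AND its end is strictly after task34's start (X.end > Wed 13:00).
task30: start Tue 13:00 > Fri 19:00? ✗; start Tue 13:00 >= Mon 07:00? ✓; end Wed 20:00 > Wed 13:00? ✓ → no.
task31: start Tue 05:00 > Fri 19:00? ✗; start Tue 05:00 >= Mon 07:00? ✓; end Wed 08:00 > Wed 13:00? ✗ → no.
task32: start Wed 15:00 > Fri 19:00? ✗; start Wed 15:00 >= Mon 07:00? ✓; end Fri 23:00 > Wed 13:00? ✓ → no.
task33: start Fri 23:00 > Fri 19:00? ✓; start Fri 23:00 >= Mon 07:00? ✓; end Sun 01:00 > Wed 13:00? ✓ → yes.
task36: start Mon 14:00 > Fri 19:00? ✗; start Mon 14:00 >= Mon 07:00? ✓; end Tue 07:00 > Wed 13:00? ✗ → no.
task37: start Fri 06:00 > Fri 19:00? ✗; start Fri 06:00 >= Mon 07:00? ✓; end Sat 12:00 > Wed 13:00? ✓ → no.
task38: start Sat 08:00 > Fri 19:00? ✓; start Sat 08:00 >= Mon 07:00? ✓; end Sun 01:00 > Wed 13:00? ✓ → yes.
Result: task33, task38.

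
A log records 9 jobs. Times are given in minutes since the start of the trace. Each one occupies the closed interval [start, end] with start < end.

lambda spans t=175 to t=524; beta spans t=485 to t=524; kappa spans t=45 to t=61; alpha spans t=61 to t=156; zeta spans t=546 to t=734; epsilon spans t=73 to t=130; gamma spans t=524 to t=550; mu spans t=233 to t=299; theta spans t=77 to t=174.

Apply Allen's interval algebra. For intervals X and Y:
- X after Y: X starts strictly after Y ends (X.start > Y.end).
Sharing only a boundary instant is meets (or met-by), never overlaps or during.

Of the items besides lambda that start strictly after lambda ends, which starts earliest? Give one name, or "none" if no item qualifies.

Target lambda = [t=175, t=524].
alpha [t=61, t=156] → before → excluded.
beta [t=485, t=524] → finishes → excluded.
epsilon [t=73, t=130] → before → excluded.
gamma [t=524, t=550] → met-by → excluded.
kappa [t=45, t=61] → before → excluded.
mu [t=233, t=299] → during → excluded.
theta [t=77, t=174] → before → excluded.
zeta [t=546, t=734] → after → candidate.
Among candidates, earliest start is t=546 → zeta.

zeta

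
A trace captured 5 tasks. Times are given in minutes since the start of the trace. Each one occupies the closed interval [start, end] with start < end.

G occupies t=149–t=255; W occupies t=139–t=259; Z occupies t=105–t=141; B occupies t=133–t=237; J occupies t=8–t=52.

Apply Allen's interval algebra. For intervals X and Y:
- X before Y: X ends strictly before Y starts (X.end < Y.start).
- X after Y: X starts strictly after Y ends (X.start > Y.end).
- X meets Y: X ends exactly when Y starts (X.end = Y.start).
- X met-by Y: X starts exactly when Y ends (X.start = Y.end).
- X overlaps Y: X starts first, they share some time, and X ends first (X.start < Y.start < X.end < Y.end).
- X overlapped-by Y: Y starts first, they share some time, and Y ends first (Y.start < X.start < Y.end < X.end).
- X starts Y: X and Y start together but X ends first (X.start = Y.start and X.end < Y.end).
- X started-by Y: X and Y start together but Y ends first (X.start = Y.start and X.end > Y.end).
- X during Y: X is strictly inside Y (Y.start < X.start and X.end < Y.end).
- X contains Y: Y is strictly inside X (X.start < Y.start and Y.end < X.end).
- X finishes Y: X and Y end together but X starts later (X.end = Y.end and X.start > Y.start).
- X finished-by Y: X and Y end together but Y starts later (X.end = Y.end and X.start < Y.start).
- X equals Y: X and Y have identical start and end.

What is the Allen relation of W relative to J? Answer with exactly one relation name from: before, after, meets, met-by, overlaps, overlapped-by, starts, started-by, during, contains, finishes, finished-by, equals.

W = [t=139, t=259]; J = [t=8, t=52].
Compare endpoints: W.start > J.start, W.start > J.end, W.end > J.start, W.end > J.end.
That pattern is 'after'.

after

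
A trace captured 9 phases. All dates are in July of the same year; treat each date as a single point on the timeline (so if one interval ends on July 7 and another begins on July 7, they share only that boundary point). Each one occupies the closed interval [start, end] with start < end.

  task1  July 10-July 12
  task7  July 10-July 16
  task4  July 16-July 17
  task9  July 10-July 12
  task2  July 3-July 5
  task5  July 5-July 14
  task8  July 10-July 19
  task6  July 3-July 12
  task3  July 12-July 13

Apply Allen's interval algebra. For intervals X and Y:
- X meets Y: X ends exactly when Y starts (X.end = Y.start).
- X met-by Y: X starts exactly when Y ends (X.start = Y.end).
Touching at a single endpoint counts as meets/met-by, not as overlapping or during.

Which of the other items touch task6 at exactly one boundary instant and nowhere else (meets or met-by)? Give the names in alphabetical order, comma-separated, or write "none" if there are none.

Target task6 = [July 3, July 12].
task1 [July 10, July 12] → finishes → no.
task2 [July 3, July 5] → starts → no.
task3 [July 12, July 13] → met-by → yes.
task4 [July 16, July 17] → after → no.
task5 [July 5, July 14] → overlapped-by → no.
task7 [July 10, July 16] → overlapped-by → no.
task8 [July 10, July 19] → overlapped-by → no.
task9 [July 10, July 12] → finishes → no.
Result: task3.

task3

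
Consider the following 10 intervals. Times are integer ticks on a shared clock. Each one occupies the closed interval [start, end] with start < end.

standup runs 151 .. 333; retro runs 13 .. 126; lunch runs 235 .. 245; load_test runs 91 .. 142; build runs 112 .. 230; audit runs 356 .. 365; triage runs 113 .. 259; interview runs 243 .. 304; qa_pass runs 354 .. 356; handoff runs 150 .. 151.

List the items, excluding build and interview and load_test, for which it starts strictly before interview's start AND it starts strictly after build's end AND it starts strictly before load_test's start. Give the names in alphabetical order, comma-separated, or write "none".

none

Conditions: its start is strictly before interview's start (X.start < 243) AND its start is strictly after build's end (X.start > 230) AND its start is strictly before load_test's start (X.start < 91).
audit: start 356 < 243? ✗; start 356 > 230? ✓; start 356 < 91? ✗ → no.
handoff: start 150 < 243? ✓; start 150 > 230? ✗; start 150 < 91? ✗ → no.
lunch: start 235 < 243? ✓; start 235 > 230? ✓; start 235 < 91? ✗ → no.
qa_pass: start 354 < 243? ✗; start 354 > 230? ✓; start 354 < 91? ✗ → no.
retro: start 13 < 243? ✓; start 13 > 230? ✗; start 13 < 91? ✓ → no.
standup: start 151 < 243? ✓; start 151 > 230? ✗; start 151 < 91? ✗ → no.
triage: start 113 < 243? ✓; start 113 > 230? ✗; start 113 < 91? ✗ → no.
Result: none.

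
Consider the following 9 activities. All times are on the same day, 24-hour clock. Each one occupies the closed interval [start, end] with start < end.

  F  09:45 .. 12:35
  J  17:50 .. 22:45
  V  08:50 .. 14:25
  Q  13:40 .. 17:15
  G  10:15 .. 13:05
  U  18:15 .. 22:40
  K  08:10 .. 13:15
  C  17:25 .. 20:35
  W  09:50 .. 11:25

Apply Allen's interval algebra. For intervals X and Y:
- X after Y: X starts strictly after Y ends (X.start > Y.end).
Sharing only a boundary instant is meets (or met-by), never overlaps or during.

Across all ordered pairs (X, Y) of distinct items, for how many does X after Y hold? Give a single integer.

Checking all 72 ordered pairs for relation 'after'; matching pairs in alphabetical order:
(C, F): C after F ✓
(C, G): C after G ✓
(C, K): C after K ✓
(C, Q): C after Q ✓
(C, V): C after V ✓
(C, W): C after W ✓
(J, F): J after F ✓
(J, G): J after G ✓
(J, K): J after K ✓
(J, Q): J after Q ✓
(J, V): J after V ✓
(J, W): J after W ✓
(Q, F): Q after F ✓
(Q, G): Q after G ✓
(Q, K): Q after K ✓
(Q, W): Q after W ✓
(U, F): U after F ✓
(U, G): U after G ✓
(U, K): U after K ✓
(U, Q): U after Q ✓
(U, V): U after V ✓
(U, W): U after W ✓
Count: 22.

22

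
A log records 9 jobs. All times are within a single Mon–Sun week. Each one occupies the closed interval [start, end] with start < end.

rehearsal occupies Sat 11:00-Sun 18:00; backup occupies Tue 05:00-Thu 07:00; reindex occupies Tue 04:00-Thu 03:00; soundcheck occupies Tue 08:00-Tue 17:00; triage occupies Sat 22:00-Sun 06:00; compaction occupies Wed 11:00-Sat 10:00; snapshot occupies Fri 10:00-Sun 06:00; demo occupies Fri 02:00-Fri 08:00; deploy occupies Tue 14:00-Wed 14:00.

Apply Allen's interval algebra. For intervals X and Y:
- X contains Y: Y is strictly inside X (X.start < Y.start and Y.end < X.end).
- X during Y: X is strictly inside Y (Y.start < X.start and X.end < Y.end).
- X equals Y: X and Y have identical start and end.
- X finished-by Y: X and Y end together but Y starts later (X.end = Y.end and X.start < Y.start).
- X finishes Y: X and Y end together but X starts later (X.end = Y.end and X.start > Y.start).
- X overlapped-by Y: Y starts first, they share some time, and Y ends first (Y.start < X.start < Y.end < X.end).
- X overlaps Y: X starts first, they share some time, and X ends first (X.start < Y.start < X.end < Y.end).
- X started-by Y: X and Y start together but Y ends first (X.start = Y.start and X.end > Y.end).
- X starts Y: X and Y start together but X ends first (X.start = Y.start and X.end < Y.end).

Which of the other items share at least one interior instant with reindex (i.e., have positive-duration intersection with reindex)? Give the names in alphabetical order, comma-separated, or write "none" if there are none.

backup, compaction, deploy, soundcheck

Target reindex = [Tue 04:00, Thu 03:00].
backup [Tue 05:00, Thu 07:00] → overlapped-by → yes.
compaction [Wed 11:00, Sat 10:00] → overlapped-by → yes.
demo [Fri 02:00, Fri 08:00] → after → no.
deploy [Tue 14:00, Wed 14:00] → during → yes.
rehearsal [Sat 11:00, Sun 18:00] → after → no.
snapshot [Fri 10:00, Sun 06:00] → after → no.
soundcheck [Tue 08:00, Tue 17:00] → during → yes.
triage [Sat 22:00, Sun 06:00] → after → no.
Result: backup, compaction, deploy, soundcheck.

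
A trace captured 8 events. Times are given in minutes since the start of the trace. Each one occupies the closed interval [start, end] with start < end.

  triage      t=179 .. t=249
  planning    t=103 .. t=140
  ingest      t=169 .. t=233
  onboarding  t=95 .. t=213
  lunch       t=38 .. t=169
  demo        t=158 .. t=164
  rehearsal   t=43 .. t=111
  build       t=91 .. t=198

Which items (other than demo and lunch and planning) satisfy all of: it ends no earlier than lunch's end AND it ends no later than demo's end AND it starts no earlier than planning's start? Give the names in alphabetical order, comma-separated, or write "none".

none

Conditions: its end is no earlier than lunch's end (X.end >= t=169) AND its end is no later than demo's end (X.end <= t=164) AND its start is no earlier than planning's start (X.start >= t=103).
build: end t=198 >= t=169? ✓; end t=198 <= t=164? ✗; start t=91 >= t=103? ✗ → no.
ingest: end t=233 >= t=169? ✓; end t=233 <= t=164? ✗; start t=169 >= t=103? ✓ → no.
onboarding: end t=213 >= t=169? ✓; end t=213 <= t=164? ✗; start t=95 >= t=103? ✗ → no.
rehearsal: end t=111 >= t=169? ✗; end t=111 <= t=164? ✓; start t=43 >= t=103? ✗ → no.
triage: end t=249 >= t=169? ✓; end t=249 <= t=164? ✗; start t=179 >= t=103? ✓ → no.
Result: none.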